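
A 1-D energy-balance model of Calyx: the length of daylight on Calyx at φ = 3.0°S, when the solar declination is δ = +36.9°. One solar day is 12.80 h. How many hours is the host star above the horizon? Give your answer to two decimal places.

cos H₀ = −tan φ · tan δ = −tan(-3.0°) × tan(+36.900°) = 0.0393, so H₀ = 1.5314 rad = 87.74°.
Daylight = 2H₀/(2π) × 12.80 h = (1.5314/π) × 12.80 = 6.24 h.

6.24 h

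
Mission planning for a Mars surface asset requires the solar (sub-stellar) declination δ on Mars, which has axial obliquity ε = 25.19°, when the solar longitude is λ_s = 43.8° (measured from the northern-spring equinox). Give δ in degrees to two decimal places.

δ = +17.13°

sin δ = sin ε · sin λ_s = sin 25.19° × sin 43.8° = 0.294591.
δ = arcsin(0.294591) = +17.13°.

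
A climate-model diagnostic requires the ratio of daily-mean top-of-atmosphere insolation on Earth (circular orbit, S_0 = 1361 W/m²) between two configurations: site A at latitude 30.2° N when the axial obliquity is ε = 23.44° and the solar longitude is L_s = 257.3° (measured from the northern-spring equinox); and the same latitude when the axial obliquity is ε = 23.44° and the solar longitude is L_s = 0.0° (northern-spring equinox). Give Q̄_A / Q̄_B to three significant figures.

— Configuration A (ϕ=+30.2°):
Solar declination: sin δ = sin ε · sin L_s = sin 23.44° × sin 257.3° = -0.38806, so δ = -22.834°.
cos h₀ = −tan(+30.2°) tan(-22.834°) = 0.2451, h₀ = 1.3232 rad.
Bracket: h₀ sin ϕ sin δ + cos ϕ cos δ sin h₀ = 1.3232×0.50302×-0.38806 + 0.86427×0.92164×0.96951 = -0.258291 + 0.772259 = 0.513968.
Q̄ = (S_0/π) × [bracket] = (1361/π) × 0.513968 = 222.66 W/m².
— Configuration B (ϕ=+30.2°):
Solar declination: sin δ = sin ε · sin L_s = sin 23.44° × sin 0.0° = 0.00000, so δ = +0.000°.
cos h₀ = −tan(+30.2°) tan(+0.000°) = -0.0000, h₀ = 1.5708 rad.
Bracket: h₀ sin ϕ sin δ + cos ϕ cos δ sin h₀ = 1.5708×0.50302×0.00000 + 0.86427×1.00000×1.00000 = 0.000000 + 0.864270 = 0.864270.
Q̄ = (S_0/π) × [bracket] = (1361/π) × 0.864270 = 374.42 W/m².
Ratio Q̄_A / Q̄_B = 222.66 / 374.42 = 0.5947.

Q̄_A / Q̄_B ≈ 0.595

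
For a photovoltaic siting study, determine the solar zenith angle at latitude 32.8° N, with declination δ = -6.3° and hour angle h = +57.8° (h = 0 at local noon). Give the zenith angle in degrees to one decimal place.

θ_z = 67.3°

cos θ_z = sin φ sin δ + cos φ cos δ cos h = -0.059444 + 0.445213 = 0.385769.
θ_z = arccos(0.385769) = 67.3°.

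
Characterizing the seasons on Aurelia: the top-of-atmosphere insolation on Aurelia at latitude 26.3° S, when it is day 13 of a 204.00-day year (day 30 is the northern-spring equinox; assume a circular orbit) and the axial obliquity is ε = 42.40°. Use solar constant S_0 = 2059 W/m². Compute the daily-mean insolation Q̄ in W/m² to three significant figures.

Solar longitude: L_s = 360° × (13 − 30)/204.00 = -30.000°, i.e. -30.000° + 360° = 330.000°.
sin δ = sin 42.40° × sin 330.000° = -0.33715, so δ = -19.703°.
cos h₀ = −tan(-26.3°) tan(-19.703°) = -0.1770, h₀ = 1.7487 rad.
Bracket: h₀ sin ϕ sin δ + cos ϕ cos δ sin h₀ = 1.7487×-0.44307×-0.33715 + 0.89649×0.94145×0.98421 = 0.261223 + 0.830674 = 1.091897.
Q̄ = (S_0/π) × [bracket] = (2059/π) × 1.091897 = 715.6 W/m².

Q̄ ≈ 716 W/m²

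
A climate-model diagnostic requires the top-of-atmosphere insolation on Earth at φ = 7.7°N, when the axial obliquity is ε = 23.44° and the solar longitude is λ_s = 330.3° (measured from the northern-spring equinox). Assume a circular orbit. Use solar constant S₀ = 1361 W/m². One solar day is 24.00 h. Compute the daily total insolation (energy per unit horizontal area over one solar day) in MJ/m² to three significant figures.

34.8 MJ/m²

Solar declination: sin δ = sin ε · sin λ_s = sin 23.44° × sin 330.3° = -0.19709, so δ = -11.367°.
cos H₀ = −tan(+7.7°) tan(-11.367°) = 0.0272, H₀ = 1.5436 rad.
Bracket: H₀ sin φ sin δ + cos φ cos δ sin H₀ = 1.5436×0.13399×-0.19709 + 0.99098×0.98039×0.99963 = -0.040764 + 0.971187 = 0.930423.
Q̄ = (S₀/π) × [bracket] = (1361/π) × 0.930423 = 403.08 W/m².
Daily total = Q̄ × 24.00 h × 3600 s/h = 403.08 × 24.00 × 3600 / 10⁶ = 34.83 MJ/m².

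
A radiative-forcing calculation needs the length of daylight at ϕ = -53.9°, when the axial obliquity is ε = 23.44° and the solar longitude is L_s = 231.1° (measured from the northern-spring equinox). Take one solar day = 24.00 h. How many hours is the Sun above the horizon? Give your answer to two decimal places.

Solar declination: sin δ = sin ε · sin L_s = sin 23.44° × sin 231.1° = -0.30958, so δ = -18.034°.
cos h₀ = −tan ϕ · tan δ = −tan(-53.9°) × tan(-18.034°) = -0.4465, so h₀ = 2.0336 rad = 116.52°.
Daylight = 2h₀/(2π) × 24.00 h = (2.0336/π) × 24.00 = 15.54 h.

15.54 h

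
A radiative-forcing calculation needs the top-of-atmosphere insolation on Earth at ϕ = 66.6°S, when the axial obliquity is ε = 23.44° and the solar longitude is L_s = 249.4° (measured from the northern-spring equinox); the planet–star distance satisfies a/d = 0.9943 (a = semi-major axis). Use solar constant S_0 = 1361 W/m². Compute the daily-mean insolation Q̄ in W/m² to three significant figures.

Q̄ ≈ 463 W/m²

Solar declination: sin δ = sin ε · sin L_s = sin 23.44° × sin 249.4° = -0.37235, so δ = -21.861°.
cos h₀ = −tan(-66.6°) tan(-21.861°) = -0.9271, h₀ = 2.7575 rad.
Bracket: h₀ sin ϕ sin δ + cos ϕ cos δ sin h₀ = 2.7575×-0.91775×-0.37235 + 0.39715×0.92809×0.37475 = 0.942305 + 0.138129 = 1.080434.
Inverse-square distance factor (a/d)² = 0.9943² = 0.988632.
Q̄ = (S_0/π) × 0.988632 × [bracket] = (1361/π) × 0.988632 × 1.080434 = 462.7 W/m².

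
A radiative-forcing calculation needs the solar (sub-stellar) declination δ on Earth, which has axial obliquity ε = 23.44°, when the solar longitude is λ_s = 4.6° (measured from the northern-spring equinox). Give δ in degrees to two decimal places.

sin δ = sin ε · sin λ_s = sin 23.44° × sin 4.6° = 0.031902.
δ = arcsin(0.031902) = +1.83°.

δ = +1.83°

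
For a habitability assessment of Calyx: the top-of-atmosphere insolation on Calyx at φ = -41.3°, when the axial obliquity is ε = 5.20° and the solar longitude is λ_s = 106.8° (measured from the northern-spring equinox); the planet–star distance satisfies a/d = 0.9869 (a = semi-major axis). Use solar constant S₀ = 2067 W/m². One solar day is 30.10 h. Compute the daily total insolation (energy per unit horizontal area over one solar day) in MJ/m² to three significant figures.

45.9 MJ/m²

Solar declination: sin δ = sin ε · sin λ_s = sin 5.20° × sin 106.8° = 0.08676, so δ = +4.977°.
cos H₀ = −tan(-41.3°) tan(+4.977°) = 0.0765, H₀ = 1.4942 rad.
Bracket: H₀ sin φ sin δ + cos φ cos δ sin H₀ = 1.4942×-0.66000×0.08676 + 0.75126×0.99623×0.99707 = -0.085560 + 0.746235 = 0.660675.
Inverse-square distance factor (a/d)² = 0.9869² = 0.973972.
Q̄ = (S₀/π) × 0.973972 × [bracket] = (2067/π) × 0.973972 × 0.660675 = 423.37 W/m².
Daily total = Q̄ × 30.10 h × 3600 s/h = 423.37 × 30.10 × 3600 / 10⁶ = 45.88 MJ/m².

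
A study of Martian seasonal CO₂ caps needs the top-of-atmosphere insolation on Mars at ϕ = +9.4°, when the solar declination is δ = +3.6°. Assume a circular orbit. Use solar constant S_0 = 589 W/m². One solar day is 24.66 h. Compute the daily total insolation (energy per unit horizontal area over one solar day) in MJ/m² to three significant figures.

16.7 MJ/m²

cos h₀ = −tan(+9.4°) tan(+3.600°) = -0.0104, h₀ = 1.5812 rad.
Bracket: h₀ sin ϕ sin δ + cos ϕ cos δ sin h₀ = 1.5812×0.16333×0.06279 + 0.98657×0.99803×0.99995 = 0.016216 + 0.984577 = 1.000793.
Q̄ = (S_0/π) × [bracket] = (589/π) × 1.000793 = 187.63 W/m².
Daily total = Q̄ × 24.66 h × 3600 s/h = 187.63 × 24.66 × 3600 / 10⁶ = 16.66 MJ/m².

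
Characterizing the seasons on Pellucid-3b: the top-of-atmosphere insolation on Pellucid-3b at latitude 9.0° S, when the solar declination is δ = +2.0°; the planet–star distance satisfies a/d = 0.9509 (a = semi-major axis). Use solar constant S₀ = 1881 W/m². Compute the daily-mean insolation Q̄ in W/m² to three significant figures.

cos H₀ = −tan(-9.0°) tan(+2.000°) = 0.0055, H₀ = 1.5653 rad.
Bracket: H₀ sin φ sin δ + cos φ cos δ sin H₀ = 1.5653×-0.15643×0.03490 + 0.98769×0.99939×0.99998 = -0.008546 + 0.987068 = 0.978522.
Inverse-square distance factor (a/d)² = 0.9509² = 0.904211.
Q̄ = (S₀/π) × 0.904211 × [bracket] = (1881/π) × 0.904211 × 0.978522 = 529.8 W/m².

Q̄ ≈ 530 W/m²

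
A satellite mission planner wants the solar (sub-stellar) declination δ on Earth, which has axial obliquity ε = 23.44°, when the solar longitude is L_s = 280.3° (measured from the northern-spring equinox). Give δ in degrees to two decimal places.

δ = -23.04°

sin δ = sin ε · sin L_s = sin 23.44° × sin 280.3° = -0.391378.
δ = arcsin(-0.391378) = -23.04°.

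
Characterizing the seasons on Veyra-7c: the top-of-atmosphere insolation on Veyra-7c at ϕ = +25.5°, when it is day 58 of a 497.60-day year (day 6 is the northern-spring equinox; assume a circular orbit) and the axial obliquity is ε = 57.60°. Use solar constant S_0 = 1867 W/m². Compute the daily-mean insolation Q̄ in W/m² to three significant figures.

Q̄ ≈ 686 W/m²

Solar longitude: L_s = 360° × (58 − 6)/497.60 = 37.621°.
sin δ = sin 57.60° × sin 37.621° = 0.51540, so δ = +31.024°.
cos h₀ = −tan(+25.5°) tan(+31.024°) = -0.2869, h₀ = 1.8618 rad.
Bracket: h₀ sin ϕ sin δ + cos ϕ cos δ sin h₀ = 1.8618×0.43051×0.51540 + 0.90259×0.85695×0.95797 = 0.413105 + 0.740965 = 1.154070.
Q̄ = (S_0/π) × [bracket] = (1867/π) × 1.154070 = 685.8 W/m².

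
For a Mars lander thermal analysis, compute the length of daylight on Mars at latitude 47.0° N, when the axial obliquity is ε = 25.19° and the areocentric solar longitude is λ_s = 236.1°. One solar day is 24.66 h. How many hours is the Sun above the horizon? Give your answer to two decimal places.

sin δ = sin 25.19° × sin 236.1° = -0.35327, so δ = -20.688°.
cos H₀ = −tan φ · tan δ = −tan(+47.0°) × tan(-20.688°) = 0.4049, so H₀ = 1.1539 rad = 66.11°.
Daylight = 2H₀/(2π) × 24.66 h = (1.1539/π) × 24.66 = 9.06 h.

9.06 h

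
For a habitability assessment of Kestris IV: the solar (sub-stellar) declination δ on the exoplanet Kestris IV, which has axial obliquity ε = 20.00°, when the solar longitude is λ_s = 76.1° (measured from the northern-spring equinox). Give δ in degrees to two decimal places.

sin δ = sin ε · sin λ_s = sin 20.00° × sin 76.1° = 0.332005.
δ = arcsin(0.332005) = +19.39°.

δ = +19.39°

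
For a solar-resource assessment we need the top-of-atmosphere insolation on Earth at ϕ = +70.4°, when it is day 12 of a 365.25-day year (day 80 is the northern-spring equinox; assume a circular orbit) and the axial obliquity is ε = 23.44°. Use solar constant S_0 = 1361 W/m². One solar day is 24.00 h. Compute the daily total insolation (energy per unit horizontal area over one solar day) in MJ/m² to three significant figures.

Solar longitude: L_s = 360° × (12 − 80)/365.25 = -67.023°, i.e. -67.023° + 360° = 292.977°.
sin δ = sin 23.44° × sin 292.977° = -0.36623, so δ = -21.483°.
cos h₀ = −tan(+70.4°) tan(-21.483°) = 1.1053 ≥ 1 ⇒ polar night, h₀ = 0 and Q̄ = 0.
Daily total = Q̄ × 24.00 h × 3600 s/h = 0.00 MJ/m².

0.00 MJ/m²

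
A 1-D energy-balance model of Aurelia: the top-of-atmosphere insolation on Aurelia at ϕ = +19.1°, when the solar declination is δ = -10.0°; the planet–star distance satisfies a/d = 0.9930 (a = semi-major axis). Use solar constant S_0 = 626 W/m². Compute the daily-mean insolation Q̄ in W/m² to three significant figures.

Q̄ ≈ 166 W/m²

cos h₀ = −tan(+19.1°) tan(-10.000°) = 0.0611, h₀ = 1.5097 rad.
Bracket: h₀ sin ϕ sin δ + cos ϕ cos δ sin h₀ = 1.5097×0.32722×-0.17365 + 0.94495×0.98481×0.99813 = -0.085784 + 0.928856 = 0.843072.
Inverse-square distance factor (a/d)² = 0.9930² = 0.986049.
Q̄ = (S_0/π) × 0.986049 × [bracket] = (626/π) × 0.986049 × 0.843072 = 165.6 W/m².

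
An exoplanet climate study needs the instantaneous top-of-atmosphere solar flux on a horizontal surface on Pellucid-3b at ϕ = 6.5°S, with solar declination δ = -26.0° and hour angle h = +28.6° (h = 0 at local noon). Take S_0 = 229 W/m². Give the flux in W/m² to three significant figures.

191 W/m²

cos θ_z = sin ϕ sin δ + cos ϕ cos δ cos h = 0.049625 + 0.784053 = 0.833678.
Flux = S_0 · cos θ_z = 229 × 0.833678 = 190.9 W/m².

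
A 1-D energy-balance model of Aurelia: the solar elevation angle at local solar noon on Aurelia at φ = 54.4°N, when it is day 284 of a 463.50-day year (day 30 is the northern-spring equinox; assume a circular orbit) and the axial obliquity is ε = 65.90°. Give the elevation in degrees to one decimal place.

19.9°

Solar longitude: λ_s = 360° × (284 − 30)/463.50 = 197.282°.
sin δ = sin 65.90° × sin 197.282° = -0.27117, so δ = -15.734°.
At local noon the hour angle is zero, so the zenith angle equals |φ − δ| = |+54.4° − (-15.734°)| = 70.134°.
Elevation = 90° − 70.134° = 19.9°.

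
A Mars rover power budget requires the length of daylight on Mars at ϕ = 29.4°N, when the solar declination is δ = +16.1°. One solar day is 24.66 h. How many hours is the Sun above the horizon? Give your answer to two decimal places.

13.61 h

cos h₀ = −tan ϕ · tan δ = −tan(+29.4°) × tan(+16.100°) = -0.1626, so h₀ = 1.7342 rad = 99.36°.
Daylight = 2h₀/(2π) × 24.66 h = (1.7342/π) × 24.66 = 13.61 h.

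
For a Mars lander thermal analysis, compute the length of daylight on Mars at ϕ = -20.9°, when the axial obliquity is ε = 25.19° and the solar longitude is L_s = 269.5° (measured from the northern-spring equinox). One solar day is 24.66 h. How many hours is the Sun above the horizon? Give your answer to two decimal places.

Solar declination: sin δ = sin ε · sin L_s = sin 25.19° × sin 269.5° = -0.42561, so δ = -25.189°.
cos h₀ = −tan ϕ · tan δ = −tan(-20.9°) × tan(-25.189°) = -0.1796, so h₀ = 1.7514 rad = 100.35°.
Daylight = 2h₀/(2π) × 24.66 h = (1.7514/π) × 24.66 = 13.75 h.

13.75 h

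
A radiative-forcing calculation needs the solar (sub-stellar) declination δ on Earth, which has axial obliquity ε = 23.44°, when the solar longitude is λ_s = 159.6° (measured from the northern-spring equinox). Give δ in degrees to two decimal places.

δ = +7.97°

sin δ = sin ε · sin λ_s = sin 23.44° × sin 159.6° = 0.138658.
δ = arcsin(0.138658) = +7.97°.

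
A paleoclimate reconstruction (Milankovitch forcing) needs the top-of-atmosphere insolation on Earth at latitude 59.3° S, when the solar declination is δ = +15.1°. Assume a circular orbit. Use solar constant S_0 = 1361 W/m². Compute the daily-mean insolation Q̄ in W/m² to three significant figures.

Q̄ ≈ 83.6 W/m²

cos h₀ = −tan(-59.3°) tan(+15.100°) = 0.4544, h₀ = 1.0991 rad.
Bracket: h₀ sin ϕ sin δ + cos ϕ cos δ sin h₀ = 1.0991×-0.85985×0.26050 + 0.51054×0.96547×0.89078 = -0.246188 + 0.439075 = 0.192887.
Q̄ = (S_0/π) × [bracket] = (1361/π) × 0.192887 = 83.56 W/m².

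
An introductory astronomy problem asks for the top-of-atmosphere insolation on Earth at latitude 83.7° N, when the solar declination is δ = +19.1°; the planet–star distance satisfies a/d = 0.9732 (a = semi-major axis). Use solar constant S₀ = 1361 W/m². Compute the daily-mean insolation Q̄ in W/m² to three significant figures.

cos H₀ = −tan(+83.7°) tan(+19.100°) = -3.1366 ≤ −1 ⇒ polar day, H₀ = π.
Bracket: H₀ sin φ sin δ + cos φ cos δ sin H₀ = 3.1416×0.99396×0.32722 + 0.10973×0.94495×0.00000 = 1.021785 + 0.000000 = 1.021785.
Inverse-square distance factor (a/d)² = 0.9732² = 0.947118.
Q̄ = (S₀/π) × 0.947118 × [bracket] = (1361/π) × 0.947118 × 1.021785 = 419.2 W/m².

Q̄ ≈ 419 W/m²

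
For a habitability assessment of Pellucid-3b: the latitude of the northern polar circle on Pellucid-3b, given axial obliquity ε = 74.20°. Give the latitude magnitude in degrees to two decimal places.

The polar circle is the lowest latitude that experiences at least one full rotation of continuous daylight at the northern-summer solstice; it lies at |φ| = 90° − ε = 90° − 74.20° = 15.80°.

15.80°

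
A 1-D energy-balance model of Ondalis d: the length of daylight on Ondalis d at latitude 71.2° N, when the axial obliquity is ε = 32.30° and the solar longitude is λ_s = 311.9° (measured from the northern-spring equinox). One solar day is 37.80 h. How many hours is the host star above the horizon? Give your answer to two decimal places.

0.00 h

Solar declination: sin δ = sin ε · sin λ_s = sin 32.30° × sin 311.9° = -0.39772, so δ = -23.436°.
cos H₀ = −tan φ · tan δ = 1.2734 ≥ 1, so the host star never rises (polar night) and H₀ = 0.
Daylight = 2H₀/(2π) × 37.80 h = (0.0000/π) × 37.80 = 0.00 h.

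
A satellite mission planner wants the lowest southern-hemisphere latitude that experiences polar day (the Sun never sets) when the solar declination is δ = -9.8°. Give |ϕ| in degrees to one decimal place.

|ϕ| = 80.2°

Polar day requires cos h₀ = −tan ϕ tan δ ≤ −1, i.e. tan ϕ tan δ ≥ 1.
The boundary is |tan ϕ| · |tan δ| = 1, so |ϕ| = 90° − |δ| = 90° − 9.8° = 80.2° in the southern hemisphere.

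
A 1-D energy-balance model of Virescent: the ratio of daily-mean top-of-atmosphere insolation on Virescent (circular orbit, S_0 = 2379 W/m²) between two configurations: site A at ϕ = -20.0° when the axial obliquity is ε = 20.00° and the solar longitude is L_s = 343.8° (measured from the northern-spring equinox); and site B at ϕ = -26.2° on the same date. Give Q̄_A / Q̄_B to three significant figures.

Q̄_A / Q̄_B ≈ 1.03

— Configuration A (ϕ=-20.0°):
Solar declination: sin δ = sin ε · sin L_s = sin 20.00° × sin 343.8° = -0.09542, so δ = -5.476°.
cos h₀ = −tan(-20.0°) tan(-5.476°) = -0.0349, h₀ = 1.6057 rad.
Bracket: h₀ sin ϕ sin δ + cos ϕ cos δ sin h₀ = 1.6057×-0.34202×-0.09542 + 0.93969×0.99544×0.99939 = 0.052403 + 0.934834 = 0.987237.
Q̄ = (S_0/π) × [bracket] = (2379/π) × 0.987237 = 747.59 W/m².
— Configuration B (ϕ=-26.2°):
cos h₀ = −tan(-26.2°) tan(-5.476°) = -0.0472, h₀ = 1.6180 rad.
Bracket: h₀ sin ϕ sin δ + cos ϕ cos δ sin h₀ = 1.6180×-0.44151×-0.09542 + 0.89726×0.99544×0.99889 = 0.068165 + 0.892177 = 0.960342.
Q̄ = (S_0/π) × [bracket] = (2379/π) × 0.960342 = 727.23 W/m².
Ratio Q̄_A / Q̄_B = 747.59 / 727.23 = 1.028.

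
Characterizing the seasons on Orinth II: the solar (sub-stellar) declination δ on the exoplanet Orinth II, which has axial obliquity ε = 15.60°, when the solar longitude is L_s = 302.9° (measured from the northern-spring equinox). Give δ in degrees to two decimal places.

sin δ = sin ε · sin L_s = sin 15.60° × sin 302.9° = -0.225790.
δ = arcsin(-0.225790) = -13.05°.

δ = -13.05°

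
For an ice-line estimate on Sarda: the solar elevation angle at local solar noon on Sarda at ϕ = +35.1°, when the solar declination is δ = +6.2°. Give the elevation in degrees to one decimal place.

At local noon the hour angle is zero, so the zenith angle equals |ϕ − δ| = |+35.1° − (+6.200°)| = 28.900°.
Elevation = 90° − 28.900° = 61.1°.

61.1°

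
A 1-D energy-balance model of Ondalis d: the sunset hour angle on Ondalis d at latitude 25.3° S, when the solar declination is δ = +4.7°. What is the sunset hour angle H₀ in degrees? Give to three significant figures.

H₀ = 87.8°

cos H₀ = −tan φ · tan δ = −tan(-25.3°) × tan(+4.700°) = 0.0389, so H₀ = 1.5319 rad = 87.77°.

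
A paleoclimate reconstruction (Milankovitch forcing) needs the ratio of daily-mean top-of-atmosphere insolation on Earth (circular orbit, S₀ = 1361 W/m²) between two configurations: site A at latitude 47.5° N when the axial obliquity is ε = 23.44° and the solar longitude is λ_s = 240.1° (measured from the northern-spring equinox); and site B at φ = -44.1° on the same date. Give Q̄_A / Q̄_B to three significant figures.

Q̄_A / Q̄_B ≈ 0.262

— Configuration A (φ=+47.5°):
Solar declination: sin δ = sin ε · sin λ_s = sin 23.44° × sin 240.1° = -0.34484, so δ = -20.172°.
cos H₀ = −tan(+47.5°) tan(-20.172°) = 0.4009, H₀ = 1.1583 rad.
Bracket: H₀ sin φ sin δ + cos φ cos δ sin H₀ = 1.1583×0.73728×-0.34484 + 0.67559×0.93866×0.91611 = -0.294490 + 0.580951 = 0.286461.
Q̄ = (S₀/π) × [bracket] = (1361/π) × 0.286461 = 124.10 W/m².
— Configuration B (φ=-44.1°):
cos H₀ = −tan(-44.1°) tan(-20.172°) = -0.3560, H₀ = 1.9348 rad.
Bracket: H₀ sin φ sin δ + cos φ cos δ sin H₀ = 1.9348×-0.69591×-0.34484 + 0.71813×0.93866×0.93448 = 0.464309 + 0.629914 = 1.094223.
Q̄ = (S₀/π) × [bracket] = (1361/π) × 1.094223 = 474.04 W/m².
Ratio Q̄_A / Q̄_B = 124.10 / 474.04 = 0.2618.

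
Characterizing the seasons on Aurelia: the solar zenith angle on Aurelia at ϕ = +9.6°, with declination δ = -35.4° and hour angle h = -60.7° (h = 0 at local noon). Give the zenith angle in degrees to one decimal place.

θ_z = 72.7°

cos θ_z = sin ϕ sin δ + cos ϕ cos δ cos h = -0.096606 + 0.393323 = 0.296717.
θ_z = arccos(0.296717) = 72.7°.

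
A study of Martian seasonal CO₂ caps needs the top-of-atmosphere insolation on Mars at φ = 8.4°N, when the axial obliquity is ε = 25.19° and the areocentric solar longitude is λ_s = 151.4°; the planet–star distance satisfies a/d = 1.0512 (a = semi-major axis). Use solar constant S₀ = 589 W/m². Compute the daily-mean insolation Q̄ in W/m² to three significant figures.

Q̄ ≈ 210 W/m²

sin δ = sin 25.19° × sin 151.4° = 0.20374, so δ = +11.756°.
cos H₀ = −tan(+8.4°) tan(+11.756°) = -0.0307, H₀ = 1.6015 rad.
Bracket: H₀ sin φ sin δ + cos φ cos δ sin H₀ = 1.6015×0.14608×0.20374 + 0.98927×0.97902×0.99953 = 0.047664 + 0.968060 = 1.015724.
Inverse-square distance factor (a/d)² = 1.0512² = 1.105021.
Q̄ = (S₀/π) × 1.105021 × [bracket] = (589/π) × 1.105021 × 1.015724 = 210.4 W/m².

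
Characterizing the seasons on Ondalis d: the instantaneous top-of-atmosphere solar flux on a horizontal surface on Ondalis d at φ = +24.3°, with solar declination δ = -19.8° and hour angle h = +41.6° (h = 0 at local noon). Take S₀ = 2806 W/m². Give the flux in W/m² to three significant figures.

1.41e+03 W/m²

cos θ_z = sin φ sin δ + cos φ cos δ cos h = -0.139396 + 0.641253 = 0.501857.
Flux = S₀ · cos θ_z = 2806 × 0.501857 = 1408 W/m².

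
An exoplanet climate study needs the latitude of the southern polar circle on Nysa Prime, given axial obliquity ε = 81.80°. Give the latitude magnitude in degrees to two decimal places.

8.20°

The polar circle is the lowest latitude that experiences at least one full rotation of continuous darkness at the northern-summer solstice; it lies at |φ| = 90° − ε = 90° − 81.80° = 8.20°.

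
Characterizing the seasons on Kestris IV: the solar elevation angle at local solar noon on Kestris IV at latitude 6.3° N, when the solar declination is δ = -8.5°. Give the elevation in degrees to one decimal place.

At local noon the hour angle is zero, so the zenith angle equals |ϕ − δ| = |+6.3° − (-8.500°)| = 14.800°.
Elevation = 90° − 14.800° = 75.2°.

75.2°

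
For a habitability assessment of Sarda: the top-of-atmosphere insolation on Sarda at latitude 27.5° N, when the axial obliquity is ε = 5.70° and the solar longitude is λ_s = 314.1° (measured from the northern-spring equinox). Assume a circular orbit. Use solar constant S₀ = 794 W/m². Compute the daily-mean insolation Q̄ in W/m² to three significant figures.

Q̄ ≈ 211 W/m²

Solar declination: sin δ = sin ε · sin λ_s = sin 5.70° × sin 314.1° = -0.07132, so δ = -4.090°.
cos H₀ = −tan(+27.5°) tan(-4.090°) = 0.0372, H₀ = 1.5336 rad.
Bracket: H₀ sin φ sin δ + cos φ cos δ sin H₀ = 1.5336×0.46175×-0.07132 + 0.88701×0.99745×0.99931 = -0.050505 + 0.884138 = 0.833633.
Q̄ = (S₀/π) × [bracket] = (794/π) × 0.833633 = 210.7 W/m².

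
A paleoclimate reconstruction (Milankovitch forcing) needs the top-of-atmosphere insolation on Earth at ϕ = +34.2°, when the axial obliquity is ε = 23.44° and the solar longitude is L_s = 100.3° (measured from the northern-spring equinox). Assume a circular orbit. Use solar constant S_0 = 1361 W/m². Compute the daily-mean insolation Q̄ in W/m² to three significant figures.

Q̄ ≈ 493 W/m²

Solar declination: sin δ = sin ε · sin L_s = sin 23.44° × sin 100.3° = 0.39138, so δ = +23.040°.
cos h₀ = −tan(+34.2°) tan(+23.040°) = -0.2890, h₀ = 1.8640 rad.
Bracket: h₀ sin ϕ sin δ + cos ϕ cos δ sin h₀ = 1.8640×0.56208×0.39138 + 0.82708×0.92023×0.95732 = 0.410056 + 0.728620 = 1.138676.
Q̄ = (S_0/π) × [bracket] = (1361/π) × 1.138676 = 493.3 W/m².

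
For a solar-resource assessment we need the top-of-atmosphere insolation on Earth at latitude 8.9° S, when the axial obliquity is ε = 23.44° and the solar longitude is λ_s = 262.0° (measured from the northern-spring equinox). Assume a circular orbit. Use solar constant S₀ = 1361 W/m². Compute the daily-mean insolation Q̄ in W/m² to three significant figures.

Solar declination: sin δ = sin ε · sin λ_s = sin 23.44° × sin 262.0° = -0.39392, so δ = -23.198°.
cos H₀ = −tan(-8.9°) tan(-23.198°) = -0.0671, H₀ = 1.6380 rad.
Bracket: H₀ sin φ sin δ + cos φ cos δ sin H₀ = 1.6380×-0.15471×-0.39392 + 0.98796×0.91915×0.99775 = 0.099825 + 0.906040 = 1.005865.
Q̄ = (S₀/π) × [bracket] = (1361/π) × 1.005865 = 435.8 W/m².

Q̄ ≈ 436 W/m²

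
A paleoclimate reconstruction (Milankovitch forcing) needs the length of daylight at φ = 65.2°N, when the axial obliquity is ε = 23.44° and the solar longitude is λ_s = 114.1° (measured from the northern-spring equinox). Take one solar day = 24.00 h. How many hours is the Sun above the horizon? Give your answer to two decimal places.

19.67 h

Solar declination: sin δ = sin ε · sin λ_s = sin 23.44° × sin 114.1° = 0.36311, so δ = +21.292°.
cos H₀ = −tan φ · tan δ = −tan(+65.2°) × tan(+21.292°) = -0.8434, so H₀ = 2.5744 rad = 147.50°.
Daylight = 2H₀/(2π) × 24.00 h = (2.5744/π) × 24.00 = 19.67 h.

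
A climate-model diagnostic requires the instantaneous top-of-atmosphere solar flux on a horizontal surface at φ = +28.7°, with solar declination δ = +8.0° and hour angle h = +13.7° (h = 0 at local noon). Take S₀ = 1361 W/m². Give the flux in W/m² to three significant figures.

cos θ_z = sin φ sin δ + cos φ cos δ cos h = 0.066834 + 0.843897 = 0.910731.
Flux = S₀ · cos θ_z = 1361 × 0.910731 = 1240 W/m².

1.24e+03 W/m²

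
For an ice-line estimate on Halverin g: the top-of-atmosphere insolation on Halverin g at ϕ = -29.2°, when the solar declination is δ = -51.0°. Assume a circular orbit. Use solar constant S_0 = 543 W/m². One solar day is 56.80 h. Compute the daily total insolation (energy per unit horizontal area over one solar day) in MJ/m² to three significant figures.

45.3 MJ/m²

cos h₀ = −tan(-29.2°) tan(-51.000°) = -0.6902, h₀ = 2.3325 rad.
Bracket: h₀ sin ϕ sin δ + cos ϕ cos δ sin h₀ = 2.3325×-0.48786×-0.77715 + 0.87292×0.62932×0.72366 = 0.884345 + 0.397540 = 1.281885.
Q̄ = (S_0/π) × [bracket] = (543/π) × 1.281885 = 221.56 W/m².
Daily total = Q̄ × 56.80 h × 3600 s/h = 221.56 × 56.80 × 3600 / 10⁶ = 45.30 MJ/m².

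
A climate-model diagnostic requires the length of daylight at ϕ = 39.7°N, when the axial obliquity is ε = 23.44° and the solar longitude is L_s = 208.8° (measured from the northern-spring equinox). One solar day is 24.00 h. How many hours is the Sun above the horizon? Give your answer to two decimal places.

Solar declination: sin δ = sin ε · sin L_s = sin 23.44° × sin 208.8° = -0.19164, so δ = -11.048°.
cos h₀ = −tan ϕ · tan δ = −tan(+39.7°) × tan(-11.048°) = 0.1621, so h₀ = 1.4080 rad = 80.67°.
Daylight = 2h₀/(2π) × 24.00 h = (1.4080/π) × 24.00 = 10.76 h.

10.76 h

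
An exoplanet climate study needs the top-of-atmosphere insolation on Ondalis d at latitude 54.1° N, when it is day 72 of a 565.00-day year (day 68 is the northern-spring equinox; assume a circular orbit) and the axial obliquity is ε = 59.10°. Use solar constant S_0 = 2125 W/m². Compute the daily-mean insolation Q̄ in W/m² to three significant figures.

Solar longitude: L_s = 360° × (72 − 68)/565.00 = 2.549°.
sin δ = sin 59.10° × sin 2.549° = 0.03816, so δ = +2.187°.
cos h₀ = −tan(+54.1°) tan(+2.187°) = -0.0527, h₀ = 1.6236 rad.
Bracket: h₀ sin ϕ sin δ + cos ϕ cos δ sin h₀ = 1.6236×0.81004×0.03816 + 0.58637×0.99927×0.99861 = 0.050187 + 0.585127 = 0.635314.
Q̄ = (S_0/π) × [bracket] = (2125/π) × 0.635314 = 429.7 W/m².

Q̄ ≈ 430 W/m²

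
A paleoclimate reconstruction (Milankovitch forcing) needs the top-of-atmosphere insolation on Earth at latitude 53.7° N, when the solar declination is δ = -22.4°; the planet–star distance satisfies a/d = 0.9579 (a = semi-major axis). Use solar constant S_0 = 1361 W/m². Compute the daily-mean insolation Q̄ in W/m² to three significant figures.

Q̄ ≈ 61.1 W/m²

cos h₀ = −tan(+53.7°) tan(-22.400°) = 0.5611, h₀ = 0.9751 rad.
Bracket: h₀ sin ϕ sin δ + cos ϕ cos δ sin h₀ = 0.9751×0.80593×-0.38107 + 0.59201×0.92455×0.82775 = -0.299469 + 0.453063 = 0.153594.
Inverse-square distance factor (a/d)² = 0.9579² = 0.917572.
Q̄ = (S_0/π) × 0.917572 × [bracket] = (1361/π) × 0.917572 × 0.153594 = 61.06 W/m².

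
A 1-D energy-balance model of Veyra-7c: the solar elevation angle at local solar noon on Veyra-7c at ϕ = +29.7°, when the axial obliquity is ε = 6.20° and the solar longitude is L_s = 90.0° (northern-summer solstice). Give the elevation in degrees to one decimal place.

Solar declination: sin δ = sin ε · sin L_s = sin 6.20° × sin 90.0° = 0.10800, so δ = +6.200°.
At local noon the hour angle is zero, so the zenith angle equals |ϕ − δ| = |+29.7° − (+6.200°)| = 23.500°.
Elevation = 90° − 23.500° = 66.5°.

66.5°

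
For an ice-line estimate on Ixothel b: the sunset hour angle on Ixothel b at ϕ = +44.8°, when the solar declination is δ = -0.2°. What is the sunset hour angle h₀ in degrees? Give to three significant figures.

h₀ = 89.8°

cos h₀ = −tan ϕ · tan δ = −tan(+44.8°) × tan(-0.200°) = 0.0035, so h₀ = 1.5673 rad = 89.80°.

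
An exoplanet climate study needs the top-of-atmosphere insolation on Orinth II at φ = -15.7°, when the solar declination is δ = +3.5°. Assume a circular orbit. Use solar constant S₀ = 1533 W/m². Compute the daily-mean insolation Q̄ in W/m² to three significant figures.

Q̄ ≈ 456 W/m²

cos H₀ = −tan(-15.7°) tan(+3.500°) = 0.0172, H₀ = 1.5536 rad.
Bracket: H₀ sin φ sin δ + cos φ cos δ sin H₀ = 1.5536×-0.27060×0.06105 + 0.96269×0.99813×0.99985 = -0.025666 + 0.960746 = 0.935080.
Q̄ = (S₀/π) × [bracket] = (1533/π) × 0.935080 = 456.3 W/m².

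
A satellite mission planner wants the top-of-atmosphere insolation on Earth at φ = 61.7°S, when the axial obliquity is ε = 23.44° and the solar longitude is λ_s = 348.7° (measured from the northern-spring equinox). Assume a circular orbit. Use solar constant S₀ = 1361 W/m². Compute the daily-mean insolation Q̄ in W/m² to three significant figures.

Solar declination: sin δ = sin ε · sin λ_s = sin 23.44° × sin 348.7° = -0.07795, so δ = -4.470°.
cos H₀ = −tan(-61.7°) tan(-4.470°) = -0.1452, H₀ = 1.7165 rad.
Bracket: H₀ sin φ sin δ + cos φ cos δ sin H₀ = 1.7165×-0.88048×-0.07795 + 0.47409×0.99696×0.98940 = 0.117809 + 0.467639 = 0.585448.
Q̄ = (S₀/π) × [bracket] = (1361/π) × 0.585448 = 253.6 W/m².

Q̄ ≈ 254 W/m²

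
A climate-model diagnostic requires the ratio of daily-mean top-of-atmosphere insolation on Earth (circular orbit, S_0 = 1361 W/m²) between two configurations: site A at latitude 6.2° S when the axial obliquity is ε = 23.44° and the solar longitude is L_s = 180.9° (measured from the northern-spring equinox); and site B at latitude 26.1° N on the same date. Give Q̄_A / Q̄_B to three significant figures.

Q̄_A / Q̄_B ≈ 1.11

— Configuration A (ϕ=-6.2°):
Solar declination: sin δ = sin ε · sin L_s = sin 23.44° × sin 180.9° = -0.00625, so δ = -0.358°.
cos h₀ = −tan(-6.2°) tan(-0.358°) = -0.0007, h₀ = 1.5715 rad.
Bracket: h₀ sin ϕ sin δ + cos ϕ cos δ sin h₀ = 1.5715×-0.10800×-0.00625 + 0.99415×0.99998×1.00000 = 0.001061 + 0.994130 = 0.995191.
Q̄ = (S_0/π) × [bracket] = (1361/π) × 0.995191 = 431.14 W/m².
— Configuration B (ϕ=+26.1°):
cos h₀ = −tan(+26.1°) tan(-0.358°) = 0.0031, h₀ = 1.5677 rad.
Bracket: h₀ sin ϕ sin δ + cos ϕ cos δ sin h₀ = 1.5677×0.43994×-0.00625 + 0.89803×0.99998×1.00000 = -0.004311 + 0.898012 = 0.893701.
Q̄ = (S_0/π) × [bracket] = (1361/π) × 0.893701 = 387.17 W/m².
Ratio Q̄_A / Q̄_B = 431.14 / 387.17 = 1.114.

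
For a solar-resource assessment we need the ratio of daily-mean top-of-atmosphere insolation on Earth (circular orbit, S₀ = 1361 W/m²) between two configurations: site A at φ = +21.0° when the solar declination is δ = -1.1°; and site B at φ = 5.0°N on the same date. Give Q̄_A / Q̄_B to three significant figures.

Q̄_A / Q̄_B ≈ 0.929

— Configuration A (φ=+21.0°):
cos H₀ = −tan(+21.0°) tan(-1.100°) = 0.0074, H₀ = 1.5634 rad.
Bracket: H₀ sin φ sin δ + cos φ cos δ sin H₀ = 1.5634×0.35837×-0.01920 + 0.93358×0.99982×0.99997 = -0.010757 + 0.933384 = 0.922627.
Q̄ = (S₀/π) × [bracket] = (1361/π) × 0.922627 = 399.70 W/m².
— Configuration B (φ=+5.0°):
cos H₀ = −tan(+5.0°) tan(-1.100°) = 0.0017, H₀ = 1.5691 rad.
Bracket: H₀ sin φ sin δ + cos φ cos δ sin H₀ = 1.5691×0.08716×-0.01920 + 0.99619×0.99982×1.00000 = -0.002626 + 0.996011 = 0.993385.
Q̄ = (S₀/π) × [bracket] = (1361/π) × 0.993385 = 430.35 W/m².
Ratio Q̄_A / Q̄_B = 399.70 / 430.35 = 0.9288.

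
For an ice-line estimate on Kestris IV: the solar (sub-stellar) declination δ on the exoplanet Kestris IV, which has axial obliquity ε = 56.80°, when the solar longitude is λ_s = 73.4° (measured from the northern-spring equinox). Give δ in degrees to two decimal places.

sin δ = sin ε · sin λ_s = sin 56.80° × sin 73.4° = 0.801890.
δ = arcsin(0.801890) = +53.31°.

δ = +53.31°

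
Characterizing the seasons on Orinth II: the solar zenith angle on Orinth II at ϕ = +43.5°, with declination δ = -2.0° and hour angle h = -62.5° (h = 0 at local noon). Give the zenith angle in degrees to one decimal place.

cos θ_z = sin ϕ sin δ + cos ϕ cos δ cos h = -0.024023 + 0.334737 = 0.310714.
θ_z = arccos(0.310714) = 71.9°.

θ_z = 71.9°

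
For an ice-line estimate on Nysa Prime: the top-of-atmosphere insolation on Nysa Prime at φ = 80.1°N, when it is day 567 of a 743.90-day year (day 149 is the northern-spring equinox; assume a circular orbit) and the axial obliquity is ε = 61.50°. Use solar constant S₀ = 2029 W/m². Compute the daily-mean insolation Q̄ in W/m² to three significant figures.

Solar longitude: λ_s = 360° × (567 − 149)/743.90 = 202.285°.
sin δ = sin 61.50° × sin 202.285° = -0.33326, so δ = -19.467°.
cos H₀ = −tan(+80.1°) tan(-19.467°) = 2.0253 ≥ 1 ⇒ polar night, H₀ = 0 and Q̄ = 0.

Q̄ ≈ 0.00 W/m²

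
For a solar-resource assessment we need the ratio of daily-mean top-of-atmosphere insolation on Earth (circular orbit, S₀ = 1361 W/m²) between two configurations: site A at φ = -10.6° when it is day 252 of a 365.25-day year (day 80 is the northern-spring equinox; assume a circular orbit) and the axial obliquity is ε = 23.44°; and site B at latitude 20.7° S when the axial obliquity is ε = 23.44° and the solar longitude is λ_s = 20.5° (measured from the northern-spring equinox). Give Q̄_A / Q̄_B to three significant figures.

Q̄_A / Q̄_B ≈ 1.13

— Configuration A (φ=-10.6°):
Solar longitude: λ_s = 360° × (252 − 80)/365.25 = 169.528°.
sin δ = sin 23.44° × sin 169.528° = 0.07230, so δ = +4.146°.
cos H₀ = −tan(-10.6°) tan(+4.146°) = 0.0136, H₀ = 1.5572 rad.
Bracket: H₀ sin φ sin δ + cos φ cos δ sin H₀ = 1.5572×-0.18395×0.07230 + 0.98294×0.99738×0.99991 = -0.020710 + 0.980276 = 0.959566.
Q̄ = (S₀/π) × [bracket] = (1361/π) × 0.959566 = 415.70 W/m².
— Configuration B (φ=-20.7°):
Solar declination: sin δ = sin ε · sin λ_s = sin 23.44° × sin 20.5° = 0.13931, so δ = +8.008°.
cos H₀ = −tan(-20.7°) tan(+8.008°) = 0.0532, H₀ = 1.5176 rad.
Bracket: H₀ sin φ sin δ + cos φ cos δ sin H₀ = 1.5176×-0.35347×0.13931 + 0.93544×0.99025×0.99859 = -0.074730 + 0.925013 = 0.850283.
Q̄ = (S₀/π) × [bracket] = (1361/π) × 0.850283 = 368.36 W/m².
Ratio Q̄_A / Q̄_B = 415.70 / 368.36 = 1.129.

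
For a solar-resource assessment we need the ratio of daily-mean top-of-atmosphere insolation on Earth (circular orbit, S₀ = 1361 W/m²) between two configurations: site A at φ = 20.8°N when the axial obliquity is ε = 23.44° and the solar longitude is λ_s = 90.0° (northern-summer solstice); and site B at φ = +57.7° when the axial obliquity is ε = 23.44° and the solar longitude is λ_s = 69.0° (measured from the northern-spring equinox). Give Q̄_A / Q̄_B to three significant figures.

Q̄_A / Q̄_B ≈ 0.999

— Configuration A (φ=+20.8°):
Solar declination: sin δ = sin ε · sin λ_s = sin 23.44° × sin 90.0° = 0.39779, so δ = +23.440°.
cos H₀ = −tan(+20.8°) tan(+23.440°) = -0.1647, H₀ = 1.7362 rad.
Bracket: H₀ sin φ sin δ + cos φ cos δ sin H₀ = 1.7362×0.35511×0.39779 + 0.93483×0.91748×0.98634 = 0.245254 + 0.845972 = 1.091226.
Q̄ = (S₀/π) × [bracket] = (1361/π) × 1.091226 = 472.74 W/m².
— Configuration B (φ=+57.7°):
Solar declination: sin δ = sin ε · sin λ_s = sin 23.44° × sin 69.0° = 0.37137, so δ = +21.800°.
cos H₀ = −tan(+57.7°) tan(+21.800°) = -0.6327, H₀ = 2.2558 rad.
Bracket: H₀ sin φ sin δ + cos φ cos δ sin H₀ = 2.2558×0.84526×0.37137 + 0.53435×0.92849×0.77440 = 0.708105 + 0.384210 = 1.092315.
Q̄ = (S₀/π) × [bracket] = (1361/π) × 1.092315 = 473.21 W/m².
Ratio Q̄_A / Q̄_B = 472.74 / 473.21 = 0.9990.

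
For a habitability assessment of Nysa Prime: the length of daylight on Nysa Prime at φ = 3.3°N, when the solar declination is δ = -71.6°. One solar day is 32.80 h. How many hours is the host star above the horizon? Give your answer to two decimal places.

14.58 h

cos H₀ = −tan φ · tan δ = −tan(+3.3°) × tan(-71.600°) = 0.1733, so H₀ = 1.3966 rad = 80.02°.
Daylight = 2H₀/(2π) × 32.80 h = (1.3966/π) × 32.80 = 14.58 h.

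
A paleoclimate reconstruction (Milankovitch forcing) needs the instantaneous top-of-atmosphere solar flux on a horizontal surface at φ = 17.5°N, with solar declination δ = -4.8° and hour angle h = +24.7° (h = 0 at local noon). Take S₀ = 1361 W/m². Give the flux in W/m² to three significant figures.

cos θ_z = sin φ sin δ + cos φ cos δ cos h = -0.025162 + 0.863421 = 0.838259.
Flux = S₀ · cos θ_z = 1361 × 0.838259 = 1141 W/m².

1.14e+03 W/m²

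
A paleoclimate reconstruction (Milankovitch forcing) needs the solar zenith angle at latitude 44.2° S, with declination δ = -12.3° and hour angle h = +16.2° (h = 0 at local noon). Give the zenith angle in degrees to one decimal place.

θ_z = 34.8°

cos θ_z = sin φ sin δ + cos φ cos δ cos h = 0.148517 + 0.672642 = 0.821159.
θ_z = arccos(0.821159) = 34.8°.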